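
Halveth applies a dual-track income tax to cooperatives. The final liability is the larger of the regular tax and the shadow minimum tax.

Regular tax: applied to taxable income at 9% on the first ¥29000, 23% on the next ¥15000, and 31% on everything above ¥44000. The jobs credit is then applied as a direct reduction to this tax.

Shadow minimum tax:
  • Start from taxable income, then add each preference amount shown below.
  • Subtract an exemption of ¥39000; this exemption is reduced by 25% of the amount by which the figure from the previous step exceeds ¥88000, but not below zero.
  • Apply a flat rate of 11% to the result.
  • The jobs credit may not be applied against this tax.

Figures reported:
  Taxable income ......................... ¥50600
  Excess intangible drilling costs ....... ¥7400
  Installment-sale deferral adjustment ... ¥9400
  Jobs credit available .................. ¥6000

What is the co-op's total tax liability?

Shadow minimum tax:
  Adjusted income: ¥50600 + ¥7400 + ¥9400 = ¥67400
  Exemption: ¥67400 ≤ ¥88000, so full ¥39000 applies
  Base: ¥67400 − ¥39000 = ¥28400
  ¥28400 × 11% = ¥3124

Regular tax:
  ¥29000 × 9% = ¥2610
  ¥15000 × 23% = ¥3450
  ¥6600 × 31% = ¥2046
  → ¥8106
  Less jobs credit ¥6000 → ¥2106

¥3124 > ¥2106, so the shadow minimum tax is the binding amount.

¥3124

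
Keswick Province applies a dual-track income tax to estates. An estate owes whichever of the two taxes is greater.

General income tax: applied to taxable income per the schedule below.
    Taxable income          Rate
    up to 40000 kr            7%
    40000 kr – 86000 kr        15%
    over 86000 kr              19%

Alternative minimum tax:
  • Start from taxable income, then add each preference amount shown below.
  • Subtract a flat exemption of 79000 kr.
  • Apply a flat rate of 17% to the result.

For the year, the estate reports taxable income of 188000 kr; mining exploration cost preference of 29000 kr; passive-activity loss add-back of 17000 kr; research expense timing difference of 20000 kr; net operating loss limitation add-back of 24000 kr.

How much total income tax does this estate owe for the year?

Alternative minimum tax:
  Adjusted income: 188000 kr + 29000 kr + 17000 kr + 20000 kr + 24000 kr = 278000 kr
  Less exemption 79000 kr → base 199000 kr
  199000 kr × 17% = 33830 kr

General income tax:
  40000 kr × 7% = 2800 kr
  46000 kr × 15% = 6900 kr
  102000 kr × 19% = 19380 kr
  → 29080 kr

33830 kr > 29080 kr, so the alternative minimum tax is the binding amount.

33830 kr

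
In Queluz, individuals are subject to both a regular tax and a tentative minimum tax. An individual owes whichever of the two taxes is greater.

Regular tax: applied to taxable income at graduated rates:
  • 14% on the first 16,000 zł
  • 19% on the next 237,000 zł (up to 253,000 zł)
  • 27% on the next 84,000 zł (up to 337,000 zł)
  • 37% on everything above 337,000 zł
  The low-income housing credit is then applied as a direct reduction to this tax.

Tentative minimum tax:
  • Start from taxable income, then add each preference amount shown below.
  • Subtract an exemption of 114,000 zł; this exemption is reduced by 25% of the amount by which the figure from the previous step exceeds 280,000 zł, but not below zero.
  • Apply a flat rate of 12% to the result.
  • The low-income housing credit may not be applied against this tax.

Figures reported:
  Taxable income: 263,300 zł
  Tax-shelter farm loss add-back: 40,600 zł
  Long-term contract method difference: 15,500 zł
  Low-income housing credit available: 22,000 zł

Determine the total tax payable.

28,051 zł

Tentative minimum tax:
  Adjusted income: 263,300 zł + 40,600 zł + 15,500 zł = 319,400 zł
  Exemption: 114,000 zł − 25% × (319,400 zł − 280,000 zł) = 114,000 zł − 9,850 zł = 104,150 zł
  Base: 319,400 zł − 104,150 zł = 215,250 zł
  215,250 zł × 12% = 25,830 zł

Regular tax:
  16,000 zł × 14% = 2,240 zł
  237,000 zł × 19% = 45,030 zł
  10,300 zł × 27% = 2,781 zł
  → 50,051 zł
  Less low-income housing credit 22,000 zł → 28,051 zł

28,051 zł > 25,830 zł, so the regular tax governs.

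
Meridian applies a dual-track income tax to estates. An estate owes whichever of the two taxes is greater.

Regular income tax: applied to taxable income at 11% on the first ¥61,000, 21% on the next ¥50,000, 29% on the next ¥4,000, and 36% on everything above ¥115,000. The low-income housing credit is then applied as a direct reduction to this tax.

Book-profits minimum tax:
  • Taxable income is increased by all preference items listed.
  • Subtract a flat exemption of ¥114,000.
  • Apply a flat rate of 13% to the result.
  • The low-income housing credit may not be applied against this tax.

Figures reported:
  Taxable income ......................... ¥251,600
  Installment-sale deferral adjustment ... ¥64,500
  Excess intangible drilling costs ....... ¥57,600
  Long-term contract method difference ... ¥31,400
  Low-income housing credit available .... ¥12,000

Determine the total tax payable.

Regular income tax:
  ¥61,000 × 11% = ¥6,710
  ¥50,000 × 21% = ¥10,500
  ¥4,000 × 29% = ¥1,160
  ¥136,600 × 36% = ¥49,176
  → ¥67,546
  Less low-income housing credit ¥12,000 → ¥55,546

Book-profits minimum tax:
  Adjusted income: ¥251,600 + ¥64,500 + ¥57,600 + ¥31,400 = ¥405,100
  Less exemption ¥114,000 → base ¥291,100
  ¥291,100 × 13% = ¥37,843

¥55,546 > ¥37,843, so the regular income tax governs.

¥55,546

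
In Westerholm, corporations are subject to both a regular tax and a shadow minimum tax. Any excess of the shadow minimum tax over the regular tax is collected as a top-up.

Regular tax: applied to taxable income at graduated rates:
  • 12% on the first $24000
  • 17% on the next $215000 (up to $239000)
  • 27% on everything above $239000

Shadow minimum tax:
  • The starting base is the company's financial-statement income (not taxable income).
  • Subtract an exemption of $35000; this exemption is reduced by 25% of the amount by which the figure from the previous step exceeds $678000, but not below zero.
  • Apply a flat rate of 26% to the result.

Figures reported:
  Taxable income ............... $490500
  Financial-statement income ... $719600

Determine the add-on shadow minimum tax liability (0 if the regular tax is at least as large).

$73365

Regular tax:
  $24000 × 12% = $2880
  $215000 × 17% = $36550
  $251500 × 27% = $67905
  → $107335

Shadow minimum tax:
  Base (financial-statement income): $719600
  Exemption: $35000 − 25% × ($719600 − $678000) = $35000 − $10400 = $24600
  Base: $719600 − $24600 = $695000
  $695000 × 26% = $180700

Excess of shadow minimum tax over regular tax: $180700 − $107335 = $73365.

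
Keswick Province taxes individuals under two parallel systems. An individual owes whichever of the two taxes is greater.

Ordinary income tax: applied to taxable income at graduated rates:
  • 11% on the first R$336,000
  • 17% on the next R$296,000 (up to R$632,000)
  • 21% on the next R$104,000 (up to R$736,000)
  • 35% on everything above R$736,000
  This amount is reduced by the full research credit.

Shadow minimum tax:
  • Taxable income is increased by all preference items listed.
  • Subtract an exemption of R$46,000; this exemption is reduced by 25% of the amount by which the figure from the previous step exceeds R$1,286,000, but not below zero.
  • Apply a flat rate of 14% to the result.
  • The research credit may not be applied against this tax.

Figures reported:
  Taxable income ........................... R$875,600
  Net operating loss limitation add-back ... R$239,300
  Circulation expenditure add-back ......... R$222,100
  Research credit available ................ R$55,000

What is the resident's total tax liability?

R$182,525

Shadow minimum tax:
  Adjusted income: R$875,600 + R$239,300 + R$222,100 = R$1,337,000
  Exemption: R$46,000 − 25% × (R$1,337,000 − R$1,286,000) = R$46,000 − R$12,750 = R$33,250
  Base: R$1,337,000 − R$33,250 = R$1,303,750
  R$1,303,750 × 14% = R$182,525

Ordinary income tax:
  R$336,000 × 11% = R$36,960
  R$296,000 × 17% = R$50,320
  R$104,000 × 21% = R$21,840
  R$139,600 × 35% = R$48,860
  → R$157,980
  Less research credit R$55,000 → R$102,980

R$182,525 > R$102,980, so the shadow minimum tax is the binding amount.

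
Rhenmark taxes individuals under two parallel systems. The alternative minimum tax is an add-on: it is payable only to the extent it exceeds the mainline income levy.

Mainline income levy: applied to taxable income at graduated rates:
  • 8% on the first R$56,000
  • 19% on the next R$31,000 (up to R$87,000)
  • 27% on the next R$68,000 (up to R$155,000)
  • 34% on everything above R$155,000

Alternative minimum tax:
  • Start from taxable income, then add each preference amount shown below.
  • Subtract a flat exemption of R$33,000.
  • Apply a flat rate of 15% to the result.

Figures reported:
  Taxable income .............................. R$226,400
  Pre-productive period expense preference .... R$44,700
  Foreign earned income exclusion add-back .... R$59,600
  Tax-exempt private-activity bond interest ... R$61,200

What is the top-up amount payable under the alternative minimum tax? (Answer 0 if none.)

R$829

Alternative minimum tax:
  Adjusted income: R$226,400 + R$44,700 + R$59,600 + R$61,200 = R$391,900
  Less exemption R$33,000 → base R$358,900
  R$358,900 × 15% = R$53,835

Mainline income levy:
  R$56,000 × 8% = R$4,480
  R$31,000 × 19% = R$5,890
  R$68,000 × 27% = R$18,360
  R$71,400 × 34% = R$24,276
  → R$53,006

Excess of alternative minimum tax over mainline income levy: R$53,835 − R$53,006 = R$829.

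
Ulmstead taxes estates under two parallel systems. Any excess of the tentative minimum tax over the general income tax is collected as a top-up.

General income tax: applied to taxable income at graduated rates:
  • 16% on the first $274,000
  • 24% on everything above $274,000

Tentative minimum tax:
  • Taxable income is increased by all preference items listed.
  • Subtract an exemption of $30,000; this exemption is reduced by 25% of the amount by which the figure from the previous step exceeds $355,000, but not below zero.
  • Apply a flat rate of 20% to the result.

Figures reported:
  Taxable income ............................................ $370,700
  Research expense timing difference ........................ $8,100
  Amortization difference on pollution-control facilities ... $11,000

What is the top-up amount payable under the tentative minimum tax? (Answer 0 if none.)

$6,652

Tentative minimum tax:
  Adjusted income: $370,700 + $8,100 + $11,000 = $389,800
  Exemption: $30,000 − 25% × ($389,800 − $355,000) = $30,000 − $8,700 = $21,300
  Base: $389,800 − $21,300 = $368,500
  $368,500 × 20% = $73,700

General income tax:
  $274,000 × 16% = $43,840
  $96,700 × 24% = $23,208
  → $67,048

Excess of tentative minimum tax over general income tax: $73,700 − $67,048 = $6,652.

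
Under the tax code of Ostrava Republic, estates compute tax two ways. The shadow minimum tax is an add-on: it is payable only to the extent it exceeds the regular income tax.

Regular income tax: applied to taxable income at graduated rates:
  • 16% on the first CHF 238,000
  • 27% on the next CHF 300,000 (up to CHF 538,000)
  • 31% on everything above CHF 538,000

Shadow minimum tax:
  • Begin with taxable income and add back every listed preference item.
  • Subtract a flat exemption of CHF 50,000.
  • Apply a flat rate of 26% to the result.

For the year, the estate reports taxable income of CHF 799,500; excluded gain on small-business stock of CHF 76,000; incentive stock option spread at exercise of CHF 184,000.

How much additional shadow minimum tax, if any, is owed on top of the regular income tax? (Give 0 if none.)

Shadow minimum tax:
  Adjusted income: CHF 799,500 + CHF 76,000 + CHF 184,000 = CHF 1,059,500
  Less exemption CHF 50,000 → base CHF 1,009,500
  CHF 1,009,500 × 26% = CHF 262,470

Regular income tax:
  CHF 238,000 × 16% = CHF 38,080
  CHF 300,000 × 27% = CHF 81,000
  CHF 261,500 × 31% = CHF 81,065
  → CHF 200,145

Excess of shadow minimum tax over regular income tax: CHF 262,470 − CHF 200,145 = CHF 62,325.

CHF 62,325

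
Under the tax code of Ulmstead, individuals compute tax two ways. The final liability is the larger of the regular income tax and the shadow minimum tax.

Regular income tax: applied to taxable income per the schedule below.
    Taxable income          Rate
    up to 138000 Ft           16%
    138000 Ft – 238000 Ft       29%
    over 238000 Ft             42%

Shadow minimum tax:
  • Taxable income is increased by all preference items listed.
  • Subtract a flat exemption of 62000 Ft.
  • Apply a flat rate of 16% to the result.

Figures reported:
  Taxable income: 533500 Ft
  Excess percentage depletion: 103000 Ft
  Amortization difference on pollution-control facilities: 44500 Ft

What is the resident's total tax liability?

175190 Ft

Regular income tax:
  138000 Ft × 16% = 22080 Ft
  100000 Ft × 29% = 29000 Ft
  295500 Ft × 42% = 124110 Ft
  → 175190 Ft

Shadow minimum tax:
  Adjusted income: 533500 Ft + 103000 Ft + 44500 Ft = 681000 Ft
  Less exemption 62000 Ft → base 619000 Ft
  619000 Ft × 16% = 99040 Ft

175190 Ft > 99040 Ft, so the regular income tax governs.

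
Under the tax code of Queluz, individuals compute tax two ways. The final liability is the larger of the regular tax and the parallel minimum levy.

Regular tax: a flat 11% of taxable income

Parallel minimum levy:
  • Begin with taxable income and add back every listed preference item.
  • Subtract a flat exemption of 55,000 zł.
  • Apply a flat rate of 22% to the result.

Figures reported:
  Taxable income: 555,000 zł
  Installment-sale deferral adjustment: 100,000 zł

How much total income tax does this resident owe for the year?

132,000 zł

Regular tax:
  555,000 zł × 11% = 61,050 zł

Parallel minimum levy:
  Adjusted income: 555,000 zł + 100,000 zł = 655,000 zł
  Less exemption 55,000 zł → base 600,000 zł
  600,000 zł × 22% = 132,000 zł

132,000 zł > 61,050 zł, so the parallel minimum levy is the binding amount.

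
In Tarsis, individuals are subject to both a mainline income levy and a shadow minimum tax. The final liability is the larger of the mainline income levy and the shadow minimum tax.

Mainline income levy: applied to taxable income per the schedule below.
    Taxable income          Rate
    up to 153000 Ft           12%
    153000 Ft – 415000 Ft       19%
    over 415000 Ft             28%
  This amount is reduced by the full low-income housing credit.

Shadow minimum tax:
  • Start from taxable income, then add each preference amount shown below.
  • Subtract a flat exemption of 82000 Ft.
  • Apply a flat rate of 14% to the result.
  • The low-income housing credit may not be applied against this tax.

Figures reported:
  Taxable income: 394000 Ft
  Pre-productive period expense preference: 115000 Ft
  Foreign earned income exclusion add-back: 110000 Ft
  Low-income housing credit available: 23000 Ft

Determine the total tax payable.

Shadow minimum tax:
  Adjusted income: 394000 Ft + 115000 Ft + 110000 Ft = 619000 Ft
  Less exemption 82000 Ft → base 537000 Ft
  537000 Ft × 14% = 75180 Ft

Mainline income levy:
  153000 Ft × 12% = 18360 Ft
  241000 Ft × 19% = 45790 Ft
  → 64150 Ft
  Less low-income housing credit 23000 Ft → 41150 Ft

75180 Ft > 41150 Ft, so the shadow minimum tax is the binding amount.

75180 Ft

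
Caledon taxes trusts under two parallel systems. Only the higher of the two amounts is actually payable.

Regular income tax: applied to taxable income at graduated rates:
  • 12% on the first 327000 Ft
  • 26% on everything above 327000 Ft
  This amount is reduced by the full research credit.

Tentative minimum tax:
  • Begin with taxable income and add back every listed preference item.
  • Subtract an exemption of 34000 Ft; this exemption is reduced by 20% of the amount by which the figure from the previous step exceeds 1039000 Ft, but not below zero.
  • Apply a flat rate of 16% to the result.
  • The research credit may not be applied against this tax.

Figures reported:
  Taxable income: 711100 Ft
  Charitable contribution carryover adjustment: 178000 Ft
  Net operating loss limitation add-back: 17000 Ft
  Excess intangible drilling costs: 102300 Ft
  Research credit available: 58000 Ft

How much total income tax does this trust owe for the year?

Tentative minimum tax:
  Adjusted income: 711100 Ft + 178000 Ft + 17000 Ft + 102300 Ft = 1008400 Ft
  Exemption: 1008400 Ft ≤ 1039000 Ft, so full 34000 Ft applies
  Base: 1008400 Ft − 34000 Ft = 974400 Ft
  974400 Ft × 16% = 155904 Ft

Regular income tax:
  327000 Ft × 12% = 39240 Ft
  384100 Ft × 26% = 99866 Ft
  → 139106 Ft
  Less research credit 58000 Ft → 81106 Ft

155904 Ft > 81106 Ft, so the tentative minimum tax is the binding amount.

155904 Ft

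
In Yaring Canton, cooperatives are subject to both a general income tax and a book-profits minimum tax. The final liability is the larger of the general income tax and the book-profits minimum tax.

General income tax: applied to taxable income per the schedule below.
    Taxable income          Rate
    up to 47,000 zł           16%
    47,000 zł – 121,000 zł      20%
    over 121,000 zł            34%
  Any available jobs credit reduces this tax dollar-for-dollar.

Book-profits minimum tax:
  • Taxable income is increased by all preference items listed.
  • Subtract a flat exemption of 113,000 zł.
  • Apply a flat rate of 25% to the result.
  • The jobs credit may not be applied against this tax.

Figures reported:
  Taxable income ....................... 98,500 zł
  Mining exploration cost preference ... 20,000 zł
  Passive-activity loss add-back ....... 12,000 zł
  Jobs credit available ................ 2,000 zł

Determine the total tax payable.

15,820 zł

General income tax:
  47,000 zł × 16% = 7,520 zł
  51,500 zł × 20% = 10,300 zł
  → 17,820 zł
  Less jobs credit 2,000 zł → 15,820 zł

Book-profits minimum tax:
  Adjusted income: 98,500 zł + 20,000 zł + 12,000 zł = 130,500 zł
  Less exemption 113,000 zł → base 17,500 zł
  17,500 zł × 25% = 4,375 zł

15,820 zł > 4,375 zł, so the general income tax governs.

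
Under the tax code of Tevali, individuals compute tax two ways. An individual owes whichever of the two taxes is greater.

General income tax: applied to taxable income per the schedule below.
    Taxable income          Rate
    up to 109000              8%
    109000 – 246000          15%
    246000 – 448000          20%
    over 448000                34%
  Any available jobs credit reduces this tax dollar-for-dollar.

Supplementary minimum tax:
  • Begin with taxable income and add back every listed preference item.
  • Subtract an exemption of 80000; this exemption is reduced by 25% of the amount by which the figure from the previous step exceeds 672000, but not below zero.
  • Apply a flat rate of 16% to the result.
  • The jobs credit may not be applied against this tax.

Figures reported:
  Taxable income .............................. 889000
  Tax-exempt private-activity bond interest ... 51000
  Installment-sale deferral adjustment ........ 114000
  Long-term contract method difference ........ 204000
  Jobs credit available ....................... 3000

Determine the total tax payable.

Supplementary minimum tax:
  Adjusted income: 889000 + 51000 + 114000 + 204000 = 1258000
  Exemption: 25% × (1258000 − 672000) = 146500 ≥ 80000, so the exemption is fully phased out
  Base: 1258000 − 0 = 1258000
  1258000 × 16% = 201280

General income tax:
  109000 × 8% = 8720
  137000 × 15% = 20550
  202000 × 20% = 40400
  441000 × 34% = 149940
  → 219610
  Less jobs credit 3000 → 216610

216610 > 201280, so the general income tax governs.

216610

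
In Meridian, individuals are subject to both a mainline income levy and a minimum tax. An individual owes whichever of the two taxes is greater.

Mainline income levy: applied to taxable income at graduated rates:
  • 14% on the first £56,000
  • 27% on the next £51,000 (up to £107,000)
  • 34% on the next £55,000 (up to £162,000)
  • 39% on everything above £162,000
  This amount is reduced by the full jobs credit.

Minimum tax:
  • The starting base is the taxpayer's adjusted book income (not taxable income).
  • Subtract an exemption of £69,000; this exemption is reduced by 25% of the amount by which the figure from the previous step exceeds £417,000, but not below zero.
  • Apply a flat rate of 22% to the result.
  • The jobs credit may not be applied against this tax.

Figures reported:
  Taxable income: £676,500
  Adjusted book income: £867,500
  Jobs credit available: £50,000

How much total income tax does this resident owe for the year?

Mainline income levy:
  £56,000 × 14% = £7,840
  £51,000 × 27% = £13,770
  £55,000 × 34% = £18,700
  £514,500 × 39% = £200,655
  → £240,965
  Less jobs credit £50,000 → £190,965

Minimum tax:
  Base (adjusted book income): £867,500
  Exemption: 25% × (£867,500 − £417,000) = £112,625 ≥ £69,000, so the exemption is fully phased out
  Base: £867,500 − £0 = £867,500
  £867,500 × 22% = £190,850

£190,965 > £190,850, so the mainline income levy governs.

£190,965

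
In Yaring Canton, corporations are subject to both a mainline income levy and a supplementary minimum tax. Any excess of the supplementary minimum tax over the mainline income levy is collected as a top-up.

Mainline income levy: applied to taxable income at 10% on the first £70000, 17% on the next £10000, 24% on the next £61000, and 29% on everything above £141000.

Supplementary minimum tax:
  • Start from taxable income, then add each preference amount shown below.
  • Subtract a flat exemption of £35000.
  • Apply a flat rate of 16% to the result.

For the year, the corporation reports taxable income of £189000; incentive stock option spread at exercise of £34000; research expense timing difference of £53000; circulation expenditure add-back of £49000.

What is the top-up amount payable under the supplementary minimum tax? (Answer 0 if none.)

Mainline income levy:
  £70000 × 10% = £7000
  £10000 × 17% = £1700
  £61000 × 24% = £14640
  £48000 × 29% = £13920
  → £37260

Supplementary minimum tax:
  Adjusted income: £189000 + £34000 + £53000 + £49000 = £325000
  Less exemption £35000 → base £290000
  £290000 × 16% = £46400

Excess of supplementary minimum tax over mainline income levy: £46400 − £37260 = £9140.

£9140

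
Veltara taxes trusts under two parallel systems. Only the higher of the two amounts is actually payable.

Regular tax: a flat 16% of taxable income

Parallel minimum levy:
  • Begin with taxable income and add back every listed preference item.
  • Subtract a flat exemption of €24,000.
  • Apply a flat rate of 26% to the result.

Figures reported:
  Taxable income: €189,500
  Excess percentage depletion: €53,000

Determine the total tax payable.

Parallel minimum levy:
  Adjusted income: €189,500 + €53,000 = €242,500
  Less exemption €24,000 → base €218,500
  €218,500 × 26% = €56,810

Regular tax:
  €189,500 × 16% = €30,320

€56,810 > €30,320, so the parallel minimum levy is the binding amount.

€56,810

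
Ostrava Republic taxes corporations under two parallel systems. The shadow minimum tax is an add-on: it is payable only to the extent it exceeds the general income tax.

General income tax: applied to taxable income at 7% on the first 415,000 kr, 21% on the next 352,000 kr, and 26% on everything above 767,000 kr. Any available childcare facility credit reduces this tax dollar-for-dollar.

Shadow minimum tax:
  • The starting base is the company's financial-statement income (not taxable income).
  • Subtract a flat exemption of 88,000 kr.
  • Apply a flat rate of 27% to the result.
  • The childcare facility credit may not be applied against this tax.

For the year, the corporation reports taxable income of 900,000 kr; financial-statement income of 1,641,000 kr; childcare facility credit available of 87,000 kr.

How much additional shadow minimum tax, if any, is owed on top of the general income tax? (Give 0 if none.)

General income tax:
  415,000 kr × 7% = 29,050 kr
  352,000 kr × 21% = 73,920 kr
  133,000 kr × 26% = 34,580 kr
  → 137,550 kr
  Less childcare facility credit 87,000 kr → 50,550 kr

Shadow minimum tax:
  Base (financial-statement income): 1,641,000 kr
  Less exemption 88,000 kr → base 1,553,000 kr
  1,553,000 kr × 27% = 419,310 kr

Excess of shadow minimum tax over general income tax: 419,310 kr − 50,550 kr = 368,760 kr.

368,760 kr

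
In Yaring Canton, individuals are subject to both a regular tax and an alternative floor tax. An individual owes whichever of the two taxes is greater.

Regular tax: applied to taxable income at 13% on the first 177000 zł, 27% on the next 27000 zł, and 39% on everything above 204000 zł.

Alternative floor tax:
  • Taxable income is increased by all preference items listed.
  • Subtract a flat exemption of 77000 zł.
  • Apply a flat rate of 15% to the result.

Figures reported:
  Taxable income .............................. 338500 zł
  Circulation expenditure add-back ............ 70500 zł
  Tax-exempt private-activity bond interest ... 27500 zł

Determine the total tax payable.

Regular tax:
  177000 zł × 13% = 23010 zł
  27000 zł × 27% = 7290 zł
  134500 zł × 39% = 52455 zł
  → 82755 zł

Alternative floor tax:
  Adjusted income: 338500 zł + 70500 zł + 27500 zł = 436500 zł
  Less exemption 77000 zł → base 359500 zł
  359500 zł × 15% = 53925 zł

82755 zł > 53925 zł, so the regular tax governs.

82755 zł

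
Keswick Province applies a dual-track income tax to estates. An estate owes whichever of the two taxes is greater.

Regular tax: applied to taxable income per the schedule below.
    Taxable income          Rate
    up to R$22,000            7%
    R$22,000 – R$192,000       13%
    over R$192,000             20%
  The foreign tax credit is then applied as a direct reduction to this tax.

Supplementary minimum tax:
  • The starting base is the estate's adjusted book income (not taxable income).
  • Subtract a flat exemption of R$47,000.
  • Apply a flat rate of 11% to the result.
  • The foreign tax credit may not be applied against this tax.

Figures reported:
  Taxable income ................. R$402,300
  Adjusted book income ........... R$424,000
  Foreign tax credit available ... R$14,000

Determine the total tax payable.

R$51,700

Supplementary minimum tax:
  Base (adjusted book income): R$424,000
  Less exemption R$47,000 → base R$377,000
  R$377,000 × 11% = R$41,470

Regular tax:
  R$22,000 × 7% = R$1,540
  R$170,000 × 13% = R$22,100
  R$210,300 × 20% = R$42,060
  → R$65,700
  Less foreign tax credit R$14,000 → R$51,700

R$51,700 > R$41,470, so the regular tax governs.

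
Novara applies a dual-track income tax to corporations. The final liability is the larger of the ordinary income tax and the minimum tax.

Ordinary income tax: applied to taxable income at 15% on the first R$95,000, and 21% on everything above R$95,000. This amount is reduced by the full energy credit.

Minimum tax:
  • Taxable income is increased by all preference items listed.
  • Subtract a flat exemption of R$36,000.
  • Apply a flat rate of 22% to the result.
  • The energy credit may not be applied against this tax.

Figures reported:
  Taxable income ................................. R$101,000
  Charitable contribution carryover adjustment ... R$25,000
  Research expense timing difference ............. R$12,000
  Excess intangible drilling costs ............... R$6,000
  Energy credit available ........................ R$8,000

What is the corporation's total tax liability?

R$23,760

Ordinary income tax:
  R$95,000 × 15% = R$14,250
  R$6,000 × 21% = R$1,260
  → R$15,510
  Less energy credit R$8,000 → R$7,510

Minimum tax:
  Adjusted income: R$101,000 + R$25,000 + R$12,000 + R$6,000 = R$144,000
  Less exemption R$36,000 → base R$108,000
  R$108,000 × 22% = R$23,760

R$23,760 > R$7,510, so the minimum tax is the binding amount.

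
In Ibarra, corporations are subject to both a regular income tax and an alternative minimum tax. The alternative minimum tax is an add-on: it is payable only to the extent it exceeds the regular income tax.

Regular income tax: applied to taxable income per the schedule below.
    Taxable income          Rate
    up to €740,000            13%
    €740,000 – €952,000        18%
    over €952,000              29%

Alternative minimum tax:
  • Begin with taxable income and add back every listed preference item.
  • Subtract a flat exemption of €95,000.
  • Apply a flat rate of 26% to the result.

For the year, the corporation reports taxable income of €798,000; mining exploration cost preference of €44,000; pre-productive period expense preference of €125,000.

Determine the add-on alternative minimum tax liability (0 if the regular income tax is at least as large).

€120,080

Alternative minimum tax:
  Adjusted income: €798,000 + €44,000 + €125,000 = €967,000
  Less exemption €95,000 → base €872,000
  €872,000 × 26% = €226,720

Regular income tax:
  €740,000 × 13% = €96,200
  €58,000 × 18% = €10,440
  → €106,640

Excess of alternative minimum tax over regular income tax: €226,720 − €106,640 = €120,080.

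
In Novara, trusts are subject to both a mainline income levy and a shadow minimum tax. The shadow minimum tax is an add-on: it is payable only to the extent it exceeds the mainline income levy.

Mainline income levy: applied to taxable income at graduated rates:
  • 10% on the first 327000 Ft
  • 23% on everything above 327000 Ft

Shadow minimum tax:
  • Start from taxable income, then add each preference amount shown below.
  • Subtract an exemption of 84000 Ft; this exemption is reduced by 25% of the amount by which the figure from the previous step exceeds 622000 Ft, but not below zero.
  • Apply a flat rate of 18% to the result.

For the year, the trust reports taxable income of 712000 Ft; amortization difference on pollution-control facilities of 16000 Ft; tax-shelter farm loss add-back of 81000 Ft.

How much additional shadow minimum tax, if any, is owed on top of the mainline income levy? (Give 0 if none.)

Mainline income levy:
  327000 Ft × 10% = 32700 Ft
  385000 Ft × 23% = 88550 Ft
  → 121250 Ft

Shadow minimum tax:
  Adjusted income: 712000 Ft + 16000 Ft + 81000 Ft = 809000 Ft
  Exemption: 84000 Ft − 25% × (809000 Ft − 622000 Ft) = 84000 Ft − 46750 Ft = 37250 Ft
  Base: 809000 Ft − 37250 Ft = 771750 Ft
  771750 Ft × 18% = 138915 Ft

Excess of shadow minimum tax over mainline income levy: 138915 Ft − 121250 Ft = 17665 Ft.

17665 Ft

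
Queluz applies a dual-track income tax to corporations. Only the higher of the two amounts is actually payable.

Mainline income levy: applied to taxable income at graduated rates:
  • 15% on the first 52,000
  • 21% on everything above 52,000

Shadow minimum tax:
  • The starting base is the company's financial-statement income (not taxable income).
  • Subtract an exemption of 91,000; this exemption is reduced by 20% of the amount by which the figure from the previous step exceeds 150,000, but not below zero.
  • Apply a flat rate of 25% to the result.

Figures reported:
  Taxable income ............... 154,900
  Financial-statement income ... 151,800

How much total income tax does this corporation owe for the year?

Shadow minimum tax:
  Base (financial-statement income): 151,800
  Exemption: 91,000 − 20% × (151,800 − 150,000) = 91,000 − 360 = 90,640
  Base: 151,800 − 90,640 = 61,160
  61,160 × 25% = 15,290

Mainline income levy:
  52,000 × 15% = 7,800
  102,900 × 21% = 21,609
  → 29,409

29,409 > 15,290, so the mainline income levy governs.

29,409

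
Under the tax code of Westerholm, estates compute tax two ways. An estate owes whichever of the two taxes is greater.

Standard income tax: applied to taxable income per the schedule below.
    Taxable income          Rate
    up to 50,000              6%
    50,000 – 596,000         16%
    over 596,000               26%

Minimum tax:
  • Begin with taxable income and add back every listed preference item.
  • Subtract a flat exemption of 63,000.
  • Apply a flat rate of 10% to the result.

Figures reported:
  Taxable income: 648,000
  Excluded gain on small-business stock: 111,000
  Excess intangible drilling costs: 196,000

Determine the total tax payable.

103,880

Minimum tax:
  Adjusted income: 648,000 + 111,000 + 196,000 = 955,000
  Less exemption 63,000 → base 892,000
  892,000 × 10% = 89,200

Standard income tax:
  50,000 × 6% = 3,000
  546,000 × 16% = 87,360
  52,000 × 26% = 13,520
  → 103,880

103,880 > 89,200, so the standard income tax governs.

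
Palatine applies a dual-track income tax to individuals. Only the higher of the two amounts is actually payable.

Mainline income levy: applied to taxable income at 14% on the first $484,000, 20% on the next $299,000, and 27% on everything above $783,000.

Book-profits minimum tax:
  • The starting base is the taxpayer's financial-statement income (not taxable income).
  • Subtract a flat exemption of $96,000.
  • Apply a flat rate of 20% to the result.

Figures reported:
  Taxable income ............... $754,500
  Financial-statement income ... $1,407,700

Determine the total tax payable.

Mainline income levy:
  $484,000 × 14% = $67,760
  $270,500 × 20% = $54,100
  → $121,860

Book-profits minimum tax:
  Base (financial-statement income): $1,407,700
  Less exemption $96,000 → base $1,311,700
  $1,311,700 × 20% = $262,340

$262,340 > $121,860, so the book-profits minimum tax is the binding amount.

$262,340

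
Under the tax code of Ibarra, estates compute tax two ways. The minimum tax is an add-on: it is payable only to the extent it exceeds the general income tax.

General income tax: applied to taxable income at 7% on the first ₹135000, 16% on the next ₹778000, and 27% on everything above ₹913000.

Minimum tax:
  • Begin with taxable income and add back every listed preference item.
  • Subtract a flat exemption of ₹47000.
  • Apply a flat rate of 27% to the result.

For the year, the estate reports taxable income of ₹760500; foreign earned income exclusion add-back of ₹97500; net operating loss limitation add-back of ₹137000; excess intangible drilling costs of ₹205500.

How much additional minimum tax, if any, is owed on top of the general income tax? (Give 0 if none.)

₹201915

General income tax:
  ₹135000 × 7% = ₹9450
  ₹625500 × 16% = ₹100080
  → ₹109530

Minimum tax:
  Adjusted income: ₹760500 + ₹97500 + ₹137000 + ₹205500 = ₹1200500
  Less exemption ₹47000 → base ₹1153500
  ₹1153500 × 27% = ₹311445

Excess of minimum tax over general income tax: ₹311445 − ₹109530 = ₹201915.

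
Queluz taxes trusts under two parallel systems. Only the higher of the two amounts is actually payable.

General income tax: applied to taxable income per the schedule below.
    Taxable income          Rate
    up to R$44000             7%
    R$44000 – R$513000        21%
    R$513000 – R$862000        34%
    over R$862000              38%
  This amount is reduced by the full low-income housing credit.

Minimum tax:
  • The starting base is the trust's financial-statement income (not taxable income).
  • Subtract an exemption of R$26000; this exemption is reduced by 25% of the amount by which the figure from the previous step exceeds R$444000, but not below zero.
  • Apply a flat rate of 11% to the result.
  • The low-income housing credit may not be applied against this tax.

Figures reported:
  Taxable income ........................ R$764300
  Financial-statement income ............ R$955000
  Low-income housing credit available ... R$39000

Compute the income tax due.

General income tax:
  R$44000 × 7% = R$3080
  R$469000 × 21% = R$98490
  R$251300 × 34% = R$85442
  → R$187012
  Less low-income housing credit R$39000 → R$148012

Minimum tax:
  Base (financial-statement income): R$955000
  Exemption: 25% × (R$955000 − R$444000) = R$127750 ≥ R$26000, so the exemption is fully phased out
  Base: R$955000 − R$0 = R$955000
  R$955000 × 11% = R$105050

R$148012 > R$105050, so the general income tax governs.

R$148012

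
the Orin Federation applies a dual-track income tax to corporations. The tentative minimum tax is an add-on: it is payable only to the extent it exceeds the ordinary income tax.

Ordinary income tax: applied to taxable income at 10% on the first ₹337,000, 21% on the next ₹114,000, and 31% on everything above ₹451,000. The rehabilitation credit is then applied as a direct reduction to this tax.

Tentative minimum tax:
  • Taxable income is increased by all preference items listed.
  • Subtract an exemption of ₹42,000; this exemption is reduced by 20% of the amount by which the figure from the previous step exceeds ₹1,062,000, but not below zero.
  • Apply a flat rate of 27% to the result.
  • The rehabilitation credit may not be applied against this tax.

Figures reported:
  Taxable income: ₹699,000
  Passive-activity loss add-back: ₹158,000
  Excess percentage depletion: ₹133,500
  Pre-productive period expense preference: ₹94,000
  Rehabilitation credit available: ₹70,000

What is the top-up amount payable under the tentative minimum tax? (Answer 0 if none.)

Ordinary income tax:
  ₹337,000 × 10% = ₹33,700
  ₹114,000 × 21% = ₹23,940
  ₹248,000 × 31% = ₹76,880
  → ₹134,520
  Less rehabilitation credit ₹70,000 → ₹64,520

Tentative minimum tax:
  Adjusted income: ₹699,000 + ₹158,000 + ₹133,500 + ₹94,000 = ₹1,084,500
  Exemption: ₹42,000 − 20% × (₹1,084,500 − ₹1,062,000) = ₹42,000 − ₹4,500 = ₹37,500
  Base: ₹1,084,500 − ₹37,500 = ₹1,047,000
  ₹1,047,000 × 27% = ₹282,690

Excess of tentative minimum tax over ordinary income tax: ₹282,690 − ₹64,520 = ₹218,170.

₹218,170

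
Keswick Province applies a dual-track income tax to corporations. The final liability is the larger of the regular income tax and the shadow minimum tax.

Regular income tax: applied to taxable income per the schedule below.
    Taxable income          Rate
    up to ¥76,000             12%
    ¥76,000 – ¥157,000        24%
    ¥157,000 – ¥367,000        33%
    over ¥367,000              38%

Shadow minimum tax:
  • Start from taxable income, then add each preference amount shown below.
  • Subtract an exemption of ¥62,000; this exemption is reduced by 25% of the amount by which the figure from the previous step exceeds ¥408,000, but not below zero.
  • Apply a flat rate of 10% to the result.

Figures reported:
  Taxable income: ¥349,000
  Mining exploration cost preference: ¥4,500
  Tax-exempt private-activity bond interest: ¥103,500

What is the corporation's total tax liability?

¥91,920

Shadow minimum tax:
  Adjusted income: ¥349,000 + ¥4,500 + ¥103,500 = ¥457,000
  Exemption: ¥62,000 − 25% × (¥457,000 − ¥408,000) = ¥62,000 − ¥12,250 = ¥49,750
  Base: ¥457,000 − ¥49,750 = ¥407,250
  ¥407,250 × 10% = ¥40,725

Regular income tax:
  ¥76,000 × 12% = ¥9,120
  ¥81,000 × 24% = ¥19,440
  ¥192,000 × 33% = ¥63,360
  → ¥91,920

¥91,920 > ¥40,725, so the regular income tax governs.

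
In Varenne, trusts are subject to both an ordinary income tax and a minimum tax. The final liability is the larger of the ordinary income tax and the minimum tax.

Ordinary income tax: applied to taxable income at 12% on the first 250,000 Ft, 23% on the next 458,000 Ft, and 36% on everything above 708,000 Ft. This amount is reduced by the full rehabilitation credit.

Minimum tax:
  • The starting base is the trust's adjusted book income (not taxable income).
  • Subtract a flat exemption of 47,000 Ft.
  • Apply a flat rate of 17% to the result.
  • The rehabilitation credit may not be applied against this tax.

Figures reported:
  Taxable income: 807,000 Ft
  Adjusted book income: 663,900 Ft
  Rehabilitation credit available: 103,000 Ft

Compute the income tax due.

Ordinary income tax:
  250,000 Ft × 12% = 30,000 Ft
  458,000 Ft × 23% = 105,340 Ft
  99,000 Ft × 36% = 35,640 Ft
  → 170,980 Ft
  Less rehabilitation credit 103,000 Ft → 67,980 Ft

Minimum tax:
  Base (adjusted book income): 663,900 Ft
  Less exemption 47,000 Ft → base 616,900 Ft
  616,900 Ft × 17% = 104,873 Ft

104,873 Ft > 67,980 Ft, so the minimum tax is the binding amount.

104,873 Ft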